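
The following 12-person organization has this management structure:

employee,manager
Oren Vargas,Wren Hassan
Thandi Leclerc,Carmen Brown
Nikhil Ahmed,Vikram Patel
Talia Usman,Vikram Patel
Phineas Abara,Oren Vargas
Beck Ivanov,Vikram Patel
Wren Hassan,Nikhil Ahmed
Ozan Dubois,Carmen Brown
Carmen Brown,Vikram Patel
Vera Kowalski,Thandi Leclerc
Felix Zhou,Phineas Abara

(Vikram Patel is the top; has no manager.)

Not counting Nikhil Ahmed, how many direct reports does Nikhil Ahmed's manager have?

Nikhil Ahmed reports to Vikram Patel. Vikram Patel's other direct reports are Carmen Brown, Beck Ivanov, Talia Usman — 3 peers.

3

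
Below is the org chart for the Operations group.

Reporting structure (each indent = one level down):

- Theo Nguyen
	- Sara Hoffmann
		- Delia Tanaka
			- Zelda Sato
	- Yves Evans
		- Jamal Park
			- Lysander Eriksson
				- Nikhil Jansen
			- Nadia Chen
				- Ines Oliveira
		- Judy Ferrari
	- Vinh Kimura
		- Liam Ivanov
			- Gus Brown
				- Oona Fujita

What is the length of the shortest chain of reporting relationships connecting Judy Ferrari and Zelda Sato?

Judy Ferrari is 2 levels below Theo Nguyen, and Zelda Sato is 3 levels below Theo Nguyen (their lowest common manager). The shortest path runs up from Judy Ferrari to Theo Nguyen and back down to Zelda Sato: 2 + 3 = 5 links.

5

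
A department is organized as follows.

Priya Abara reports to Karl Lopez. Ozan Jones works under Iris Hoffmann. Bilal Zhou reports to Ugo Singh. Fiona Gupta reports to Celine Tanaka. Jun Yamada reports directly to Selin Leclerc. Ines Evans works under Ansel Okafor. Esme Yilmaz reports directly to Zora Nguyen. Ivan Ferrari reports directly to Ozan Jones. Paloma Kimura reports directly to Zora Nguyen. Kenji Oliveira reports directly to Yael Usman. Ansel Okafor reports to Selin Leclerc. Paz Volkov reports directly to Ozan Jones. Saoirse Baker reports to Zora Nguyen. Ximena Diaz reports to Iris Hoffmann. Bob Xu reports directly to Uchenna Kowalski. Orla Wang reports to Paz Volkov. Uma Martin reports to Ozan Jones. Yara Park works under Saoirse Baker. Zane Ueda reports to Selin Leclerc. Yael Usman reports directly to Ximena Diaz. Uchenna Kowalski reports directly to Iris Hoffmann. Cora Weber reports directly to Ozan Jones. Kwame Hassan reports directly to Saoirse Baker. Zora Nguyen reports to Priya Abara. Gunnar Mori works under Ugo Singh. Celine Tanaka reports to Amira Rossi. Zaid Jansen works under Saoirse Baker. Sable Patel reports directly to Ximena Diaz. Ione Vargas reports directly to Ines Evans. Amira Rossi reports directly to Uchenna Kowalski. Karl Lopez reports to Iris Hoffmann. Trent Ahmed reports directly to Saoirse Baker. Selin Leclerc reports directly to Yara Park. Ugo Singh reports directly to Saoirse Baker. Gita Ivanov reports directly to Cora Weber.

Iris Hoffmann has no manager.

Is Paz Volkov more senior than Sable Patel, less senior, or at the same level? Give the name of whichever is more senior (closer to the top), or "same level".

same level

Both Paz Volkov and Sable Patel are 2 levels below Iris Hoffmann.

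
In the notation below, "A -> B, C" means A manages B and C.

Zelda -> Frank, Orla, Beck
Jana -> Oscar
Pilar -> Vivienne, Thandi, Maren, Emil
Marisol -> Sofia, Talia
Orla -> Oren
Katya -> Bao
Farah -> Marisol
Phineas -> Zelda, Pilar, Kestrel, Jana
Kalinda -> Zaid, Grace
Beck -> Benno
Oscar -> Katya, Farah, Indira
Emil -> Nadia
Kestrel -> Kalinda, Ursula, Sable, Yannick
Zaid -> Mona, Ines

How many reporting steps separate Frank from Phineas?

Chain from Frank up to Phineas: Frank → Zelda → Phineas. That is 2 steps up, so Frank is 2 levels below Phineas.

2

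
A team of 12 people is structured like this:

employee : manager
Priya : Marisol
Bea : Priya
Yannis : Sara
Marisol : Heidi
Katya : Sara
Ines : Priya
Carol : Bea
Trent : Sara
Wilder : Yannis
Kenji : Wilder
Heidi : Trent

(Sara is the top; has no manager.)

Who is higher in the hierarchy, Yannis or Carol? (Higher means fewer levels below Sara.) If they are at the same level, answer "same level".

Yannis is 1 level below Sara; Carol is 6. Yannis is higher.

Yannis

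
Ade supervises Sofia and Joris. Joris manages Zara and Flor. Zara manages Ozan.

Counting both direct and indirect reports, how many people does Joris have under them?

3

Joris directly manages Zara, Flor. Under Zara: Ozan (1). Flor has no reports. So Joris's organization is 2 direct reports plus everyone under them: 2 + 1 = 3.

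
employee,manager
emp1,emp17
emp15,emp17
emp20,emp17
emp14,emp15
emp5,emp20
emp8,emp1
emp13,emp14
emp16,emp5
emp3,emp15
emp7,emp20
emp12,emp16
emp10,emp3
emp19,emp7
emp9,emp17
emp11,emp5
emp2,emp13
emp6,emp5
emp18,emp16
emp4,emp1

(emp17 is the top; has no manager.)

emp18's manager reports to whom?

emp18 reports to emp16, and emp16 reports to emp5. So emp18's skip-level manager is emp5.

emp5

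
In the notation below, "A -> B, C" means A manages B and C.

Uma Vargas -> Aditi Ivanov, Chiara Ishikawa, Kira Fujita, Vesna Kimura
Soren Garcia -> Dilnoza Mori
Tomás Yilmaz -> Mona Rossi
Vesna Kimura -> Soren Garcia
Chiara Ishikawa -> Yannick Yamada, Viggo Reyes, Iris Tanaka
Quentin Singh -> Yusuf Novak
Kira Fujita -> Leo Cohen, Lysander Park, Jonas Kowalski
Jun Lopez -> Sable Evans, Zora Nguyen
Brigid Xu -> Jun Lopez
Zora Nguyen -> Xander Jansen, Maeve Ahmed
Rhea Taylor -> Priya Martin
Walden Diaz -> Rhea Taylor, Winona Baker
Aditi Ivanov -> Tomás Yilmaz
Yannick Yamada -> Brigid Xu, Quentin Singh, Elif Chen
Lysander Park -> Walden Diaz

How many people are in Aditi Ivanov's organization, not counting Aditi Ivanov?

Aditi Ivanov directly manages Tomás Yilmaz. Under Tomás Yilmaz: Mona Rossi (1). That's 2 in total.

2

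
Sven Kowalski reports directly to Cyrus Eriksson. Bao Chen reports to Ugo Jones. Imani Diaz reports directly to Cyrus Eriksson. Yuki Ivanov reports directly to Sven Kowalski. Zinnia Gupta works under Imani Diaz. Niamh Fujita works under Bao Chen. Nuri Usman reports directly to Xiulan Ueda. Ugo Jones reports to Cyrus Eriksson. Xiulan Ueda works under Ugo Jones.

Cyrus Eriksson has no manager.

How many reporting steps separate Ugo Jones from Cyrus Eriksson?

1

Chain from Ugo Jones up to Cyrus Eriksson: Ugo Jones → Cyrus Eriksson. That is 1 step up, so Ugo Jones is 1 level below Cyrus Eriksson.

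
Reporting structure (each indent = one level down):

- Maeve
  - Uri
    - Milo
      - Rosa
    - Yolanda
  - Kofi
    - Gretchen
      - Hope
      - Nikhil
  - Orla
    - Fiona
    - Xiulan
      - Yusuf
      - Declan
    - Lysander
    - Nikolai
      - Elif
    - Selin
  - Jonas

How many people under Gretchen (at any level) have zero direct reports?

The people in Gretchen's organization with no one reporting to them are Nikhil, Hope. That is 2.

2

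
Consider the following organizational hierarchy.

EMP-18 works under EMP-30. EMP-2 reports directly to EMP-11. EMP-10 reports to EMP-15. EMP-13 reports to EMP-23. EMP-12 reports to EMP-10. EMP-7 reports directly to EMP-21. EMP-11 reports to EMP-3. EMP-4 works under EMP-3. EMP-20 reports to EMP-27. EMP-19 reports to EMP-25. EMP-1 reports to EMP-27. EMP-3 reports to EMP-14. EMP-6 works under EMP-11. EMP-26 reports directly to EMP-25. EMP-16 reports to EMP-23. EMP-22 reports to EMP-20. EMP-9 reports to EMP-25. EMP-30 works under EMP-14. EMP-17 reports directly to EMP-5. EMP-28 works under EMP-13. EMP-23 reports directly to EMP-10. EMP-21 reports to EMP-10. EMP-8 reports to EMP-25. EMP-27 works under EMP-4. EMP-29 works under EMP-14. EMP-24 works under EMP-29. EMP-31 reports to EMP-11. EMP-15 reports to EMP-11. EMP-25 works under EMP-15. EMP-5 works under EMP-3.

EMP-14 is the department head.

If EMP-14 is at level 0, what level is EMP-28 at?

Chain from EMP-28 up to EMP-14: EMP-28 → EMP-13 → EMP-23 → EMP-10 → EMP-15 → EMP-11 → EMP-3 → EMP-14. That is 7 steps up, so EMP-28 is 7 levels below EMP-14.

7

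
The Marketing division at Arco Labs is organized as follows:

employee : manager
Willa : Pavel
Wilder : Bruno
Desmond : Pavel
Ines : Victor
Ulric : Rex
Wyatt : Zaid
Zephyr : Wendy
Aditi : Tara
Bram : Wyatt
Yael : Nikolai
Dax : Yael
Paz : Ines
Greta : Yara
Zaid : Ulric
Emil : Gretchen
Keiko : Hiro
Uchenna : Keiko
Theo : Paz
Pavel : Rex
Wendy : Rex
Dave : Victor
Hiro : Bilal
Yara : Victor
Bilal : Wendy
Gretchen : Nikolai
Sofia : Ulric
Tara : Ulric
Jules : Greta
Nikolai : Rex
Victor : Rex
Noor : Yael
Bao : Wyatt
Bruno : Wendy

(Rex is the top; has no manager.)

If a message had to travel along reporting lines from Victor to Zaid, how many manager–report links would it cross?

3

Victor is 1 level below Rex, and Zaid is 2 levels below Rex (their lowest common manager). The shortest path runs up from Victor to Rex and back down to Zaid: 1 + 2 = 3 links.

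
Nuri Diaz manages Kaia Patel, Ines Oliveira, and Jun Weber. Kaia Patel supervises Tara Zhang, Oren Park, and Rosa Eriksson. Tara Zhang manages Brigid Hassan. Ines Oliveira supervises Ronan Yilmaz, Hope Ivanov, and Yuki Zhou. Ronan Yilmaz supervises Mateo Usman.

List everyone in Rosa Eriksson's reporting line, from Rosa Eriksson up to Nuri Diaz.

Rosa Eriksson -> Kaia Patel -> Nuri Diaz

Rosa Eriksson reports to Kaia Patel. Kaia Patel reports to Nuri Diaz. Nuri Diaz is at the top.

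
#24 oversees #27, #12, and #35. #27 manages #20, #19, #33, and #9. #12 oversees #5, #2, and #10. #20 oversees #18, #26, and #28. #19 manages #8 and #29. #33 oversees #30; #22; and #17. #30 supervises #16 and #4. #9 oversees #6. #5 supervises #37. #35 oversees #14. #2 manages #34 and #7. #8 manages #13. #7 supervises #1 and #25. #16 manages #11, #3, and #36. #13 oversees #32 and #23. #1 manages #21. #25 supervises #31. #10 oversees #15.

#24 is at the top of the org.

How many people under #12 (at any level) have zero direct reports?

5

The people in #12's organization with no one reporting to them are #15, #34, #31, #21, #37. That is 5.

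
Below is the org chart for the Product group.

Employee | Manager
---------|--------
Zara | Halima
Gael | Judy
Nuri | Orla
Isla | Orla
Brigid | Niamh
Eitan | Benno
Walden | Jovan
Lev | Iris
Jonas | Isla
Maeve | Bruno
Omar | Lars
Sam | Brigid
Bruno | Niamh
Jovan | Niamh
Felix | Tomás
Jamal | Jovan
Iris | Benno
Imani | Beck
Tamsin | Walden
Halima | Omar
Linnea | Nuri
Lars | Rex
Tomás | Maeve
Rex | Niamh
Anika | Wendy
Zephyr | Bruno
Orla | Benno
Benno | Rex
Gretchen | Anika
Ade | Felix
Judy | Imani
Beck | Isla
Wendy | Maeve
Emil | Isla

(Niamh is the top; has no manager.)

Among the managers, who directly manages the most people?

Niamh

Direct-report counts: Niamh has 4; Bruno has 2; Maeve has 2; Tomás has 1; Felix has 1; Wendy has 1; Anika has 1; Jovan has 2; Walden has 1; Rex has 2; Lars has 1; Omar has 1; Halima has 1; Benno has 3; Iris has 1; Orla has 2; Nuri has 1; Isla has 3; Beck has 1; Imani has 1; Judy has 1; Brigid has 1. The largest is 4, held by Niamh.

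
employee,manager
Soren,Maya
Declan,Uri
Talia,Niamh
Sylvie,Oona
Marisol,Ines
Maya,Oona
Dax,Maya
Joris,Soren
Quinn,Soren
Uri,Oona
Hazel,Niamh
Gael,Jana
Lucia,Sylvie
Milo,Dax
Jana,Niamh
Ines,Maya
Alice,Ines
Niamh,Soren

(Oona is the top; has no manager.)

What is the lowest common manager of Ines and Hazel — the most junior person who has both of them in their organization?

Ines's chain of managers is Maya, Oona. Hazel's chain of managers is Niamh, Soren, Maya, Oona. The first manager that appears in both chains is Maya.

Maya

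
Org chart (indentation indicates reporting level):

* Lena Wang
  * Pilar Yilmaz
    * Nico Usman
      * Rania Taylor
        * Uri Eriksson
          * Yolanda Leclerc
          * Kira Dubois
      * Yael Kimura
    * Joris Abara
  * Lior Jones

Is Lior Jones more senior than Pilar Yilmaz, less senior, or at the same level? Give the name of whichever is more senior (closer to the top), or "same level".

same level

Both Lior Jones and Pilar Yilmaz are 1 level below Lena Wang.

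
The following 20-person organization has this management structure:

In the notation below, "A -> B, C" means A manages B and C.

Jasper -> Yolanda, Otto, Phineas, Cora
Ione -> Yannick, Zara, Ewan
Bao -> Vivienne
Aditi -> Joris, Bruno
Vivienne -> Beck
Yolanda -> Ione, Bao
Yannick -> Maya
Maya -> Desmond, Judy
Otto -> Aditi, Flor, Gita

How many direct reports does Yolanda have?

2

Yolanda directly manages Ione, Bao. That is 2 direct reports.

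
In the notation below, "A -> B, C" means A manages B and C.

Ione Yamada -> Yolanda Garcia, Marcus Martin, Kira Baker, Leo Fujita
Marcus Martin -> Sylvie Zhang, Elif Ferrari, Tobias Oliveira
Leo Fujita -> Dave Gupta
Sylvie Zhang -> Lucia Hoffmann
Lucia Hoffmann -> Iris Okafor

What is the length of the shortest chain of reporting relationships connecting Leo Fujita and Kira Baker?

Leo Fujita is 1 level below Ione Yamada, and Kira Baker is 1 level below Ione Yamada (their lowest common manager). The shortest path runs up from Leo Fujita to Ione Yamada and back down to Kira Baker: 1 + 1 = 2 links.

2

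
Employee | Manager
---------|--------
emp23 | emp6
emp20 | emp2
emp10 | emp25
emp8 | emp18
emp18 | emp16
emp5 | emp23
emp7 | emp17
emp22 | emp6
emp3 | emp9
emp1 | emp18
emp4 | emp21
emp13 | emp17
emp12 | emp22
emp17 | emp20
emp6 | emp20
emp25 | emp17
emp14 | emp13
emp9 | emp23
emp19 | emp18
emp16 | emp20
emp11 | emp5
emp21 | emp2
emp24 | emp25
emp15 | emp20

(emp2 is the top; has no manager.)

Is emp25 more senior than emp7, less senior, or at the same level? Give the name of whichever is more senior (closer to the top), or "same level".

same level

Both emp25 and emp7 are 3 levels below emp2.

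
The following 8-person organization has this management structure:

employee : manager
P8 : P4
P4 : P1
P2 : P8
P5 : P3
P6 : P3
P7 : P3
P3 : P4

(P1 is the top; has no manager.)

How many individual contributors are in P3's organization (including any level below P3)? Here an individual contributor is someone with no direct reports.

The people in P3's organization with no one reporting to them are P5, P7, P6. That is 3.

3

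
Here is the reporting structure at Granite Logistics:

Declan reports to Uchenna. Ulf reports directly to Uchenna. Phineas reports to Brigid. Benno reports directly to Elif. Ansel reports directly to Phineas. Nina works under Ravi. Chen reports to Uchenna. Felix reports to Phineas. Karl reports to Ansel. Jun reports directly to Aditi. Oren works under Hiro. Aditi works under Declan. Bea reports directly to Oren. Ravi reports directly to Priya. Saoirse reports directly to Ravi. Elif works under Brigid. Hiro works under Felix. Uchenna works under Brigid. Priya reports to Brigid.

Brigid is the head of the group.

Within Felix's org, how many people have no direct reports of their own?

The only person in Felix's organization with no one reporting to them is Bea. That is 1.

1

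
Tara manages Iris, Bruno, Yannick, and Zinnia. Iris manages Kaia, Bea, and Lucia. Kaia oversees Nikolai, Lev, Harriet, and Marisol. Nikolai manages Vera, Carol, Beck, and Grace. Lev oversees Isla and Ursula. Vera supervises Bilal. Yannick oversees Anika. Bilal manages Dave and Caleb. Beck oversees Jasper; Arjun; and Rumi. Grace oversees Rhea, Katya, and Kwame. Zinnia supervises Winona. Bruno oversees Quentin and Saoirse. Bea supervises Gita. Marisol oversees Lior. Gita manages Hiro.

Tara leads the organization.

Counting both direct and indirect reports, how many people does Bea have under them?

2

Bea directly manages Gita. Under Gita: Hiro (1). That's 2 in total.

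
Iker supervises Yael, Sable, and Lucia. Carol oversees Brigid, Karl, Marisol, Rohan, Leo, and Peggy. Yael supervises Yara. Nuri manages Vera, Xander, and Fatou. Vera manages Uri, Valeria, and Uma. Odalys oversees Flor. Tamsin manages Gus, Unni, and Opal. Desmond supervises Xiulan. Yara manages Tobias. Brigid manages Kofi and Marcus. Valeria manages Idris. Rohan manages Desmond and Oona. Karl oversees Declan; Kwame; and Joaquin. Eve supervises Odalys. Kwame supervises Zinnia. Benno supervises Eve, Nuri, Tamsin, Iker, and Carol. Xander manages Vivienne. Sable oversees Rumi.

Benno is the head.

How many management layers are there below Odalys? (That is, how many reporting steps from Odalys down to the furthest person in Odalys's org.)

1

The longest chain under Odalys runs Odalys → Flor, which is 1 level below Odalys.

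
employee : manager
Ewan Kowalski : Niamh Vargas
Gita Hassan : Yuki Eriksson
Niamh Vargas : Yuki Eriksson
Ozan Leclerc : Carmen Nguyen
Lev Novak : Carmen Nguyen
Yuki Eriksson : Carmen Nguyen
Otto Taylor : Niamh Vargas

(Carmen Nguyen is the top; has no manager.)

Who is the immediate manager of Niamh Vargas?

Niamh Vargas reports directly to Yuki Eriksson.

Yuki Eriksson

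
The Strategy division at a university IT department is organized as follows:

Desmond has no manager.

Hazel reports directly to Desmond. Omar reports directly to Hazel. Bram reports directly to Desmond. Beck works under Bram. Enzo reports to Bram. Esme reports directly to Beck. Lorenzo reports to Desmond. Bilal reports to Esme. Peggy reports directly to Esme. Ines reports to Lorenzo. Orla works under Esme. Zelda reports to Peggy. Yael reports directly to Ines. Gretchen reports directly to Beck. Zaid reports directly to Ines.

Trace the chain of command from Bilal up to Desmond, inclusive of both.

Bilal -> Esme -> Beck -> Bram -> Desmond

Bilal reports to Esme. Esme reports to Beck. Beck reports to Bram. Bram reports to Desmond. Desmond is at the top.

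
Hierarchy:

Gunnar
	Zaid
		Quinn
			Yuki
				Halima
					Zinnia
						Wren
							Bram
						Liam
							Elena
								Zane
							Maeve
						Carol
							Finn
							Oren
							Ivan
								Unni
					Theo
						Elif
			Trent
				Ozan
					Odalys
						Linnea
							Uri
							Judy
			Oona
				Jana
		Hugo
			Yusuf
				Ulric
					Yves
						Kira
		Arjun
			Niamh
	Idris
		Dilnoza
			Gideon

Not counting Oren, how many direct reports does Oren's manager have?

2

Oren reports to Carol. Carol's other direct reports are Finn, Ivan — 2 peers.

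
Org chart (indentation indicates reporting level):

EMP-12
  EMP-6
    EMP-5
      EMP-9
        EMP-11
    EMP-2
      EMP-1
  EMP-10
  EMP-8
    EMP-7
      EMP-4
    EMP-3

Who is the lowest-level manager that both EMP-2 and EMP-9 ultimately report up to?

EMP-6

EMP-2's chain of managers is EMP-6, EMP-12. EMP-9's chain of managers is EMP-5, EMP-6, EMP-12. The first manager that appears in both chains is EMP-6.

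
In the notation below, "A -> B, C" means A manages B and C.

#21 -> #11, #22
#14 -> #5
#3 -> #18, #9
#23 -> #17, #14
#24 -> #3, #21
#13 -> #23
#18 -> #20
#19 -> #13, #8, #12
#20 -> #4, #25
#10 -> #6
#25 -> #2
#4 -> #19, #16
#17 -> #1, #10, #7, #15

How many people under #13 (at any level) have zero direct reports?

The people in #13's organization with no one reporting to them are #5, #15, #7, #6, #1. That is 5.

5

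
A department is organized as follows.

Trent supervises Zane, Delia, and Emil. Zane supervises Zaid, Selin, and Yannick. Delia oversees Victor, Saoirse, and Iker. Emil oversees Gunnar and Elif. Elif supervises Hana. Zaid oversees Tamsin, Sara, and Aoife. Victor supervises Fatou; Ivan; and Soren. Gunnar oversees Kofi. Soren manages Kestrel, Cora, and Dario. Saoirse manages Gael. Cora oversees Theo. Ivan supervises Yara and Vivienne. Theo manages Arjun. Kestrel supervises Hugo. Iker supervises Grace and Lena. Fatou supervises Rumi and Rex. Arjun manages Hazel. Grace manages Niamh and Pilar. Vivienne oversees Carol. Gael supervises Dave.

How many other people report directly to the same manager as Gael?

0

Gael reports to Saoirse, and Saoirse has no other direct reports. Gael has 0 peers.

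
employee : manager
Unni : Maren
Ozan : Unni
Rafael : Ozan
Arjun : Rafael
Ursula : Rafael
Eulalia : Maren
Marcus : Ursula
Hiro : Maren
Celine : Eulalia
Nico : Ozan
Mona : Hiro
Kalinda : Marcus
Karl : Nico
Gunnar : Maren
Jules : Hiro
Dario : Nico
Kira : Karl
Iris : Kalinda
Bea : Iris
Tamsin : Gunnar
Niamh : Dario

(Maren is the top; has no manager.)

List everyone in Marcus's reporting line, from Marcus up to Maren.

Marcus -> Ursula -> Rafael -> Ozan -> Unni -> Maren

Marcus reports to Ursula. Ursula reports to Rafael. Rafael reports to Ozan. Ozan reports to Unni. Unni reports to Maren. Maren is at the top.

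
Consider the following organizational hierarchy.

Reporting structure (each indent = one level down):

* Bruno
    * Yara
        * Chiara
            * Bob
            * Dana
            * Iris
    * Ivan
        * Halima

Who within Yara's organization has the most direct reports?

Chiara

Direct-report counts within Yara's organization: Yara has 1; Chiara has 3. The largest is 3, held by Chiara.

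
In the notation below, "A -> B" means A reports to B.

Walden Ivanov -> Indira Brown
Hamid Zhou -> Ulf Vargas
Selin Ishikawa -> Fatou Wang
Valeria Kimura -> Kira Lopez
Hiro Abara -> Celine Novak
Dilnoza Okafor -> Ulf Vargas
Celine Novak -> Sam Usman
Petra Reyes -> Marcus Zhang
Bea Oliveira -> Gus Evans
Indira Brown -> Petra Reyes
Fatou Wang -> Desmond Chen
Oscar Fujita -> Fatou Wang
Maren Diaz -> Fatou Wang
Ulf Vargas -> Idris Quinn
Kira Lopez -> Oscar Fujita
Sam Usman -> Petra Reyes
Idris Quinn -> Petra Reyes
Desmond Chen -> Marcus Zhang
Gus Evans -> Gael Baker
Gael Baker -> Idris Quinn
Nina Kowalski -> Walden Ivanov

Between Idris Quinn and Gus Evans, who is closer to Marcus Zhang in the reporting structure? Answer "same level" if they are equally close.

Idris Quinn is 2 levels below Marcus Zhang; Gus Evans is 4. Idris Quinn is higher.

Idris Quinn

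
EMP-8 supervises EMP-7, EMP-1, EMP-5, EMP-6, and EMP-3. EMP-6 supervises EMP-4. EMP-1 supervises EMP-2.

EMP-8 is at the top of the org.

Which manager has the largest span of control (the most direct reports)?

Direct-report counts: EMP-8 has 5; EMP-1 has 1; EMP-6 has 1. The largest is 5, held by EMP-8.

EMP-8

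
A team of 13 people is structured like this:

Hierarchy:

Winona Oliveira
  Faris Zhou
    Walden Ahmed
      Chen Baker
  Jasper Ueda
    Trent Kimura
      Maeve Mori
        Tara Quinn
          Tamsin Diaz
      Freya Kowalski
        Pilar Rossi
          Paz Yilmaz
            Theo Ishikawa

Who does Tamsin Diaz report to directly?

Tara Quinn

Tamsin Diaz reports directly to Tara Quinn.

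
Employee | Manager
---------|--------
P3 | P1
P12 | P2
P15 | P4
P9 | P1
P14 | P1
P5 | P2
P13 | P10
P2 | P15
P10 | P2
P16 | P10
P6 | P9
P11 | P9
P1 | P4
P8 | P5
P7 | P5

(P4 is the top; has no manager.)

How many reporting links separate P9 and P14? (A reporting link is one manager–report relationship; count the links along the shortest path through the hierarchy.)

2

P9 is 1 level below P1, and P14 is 1 level below P1 (their lowest common manager). The shortest path runs up from P9 to P1 and back down to P14: 1 + 1 = 2 links.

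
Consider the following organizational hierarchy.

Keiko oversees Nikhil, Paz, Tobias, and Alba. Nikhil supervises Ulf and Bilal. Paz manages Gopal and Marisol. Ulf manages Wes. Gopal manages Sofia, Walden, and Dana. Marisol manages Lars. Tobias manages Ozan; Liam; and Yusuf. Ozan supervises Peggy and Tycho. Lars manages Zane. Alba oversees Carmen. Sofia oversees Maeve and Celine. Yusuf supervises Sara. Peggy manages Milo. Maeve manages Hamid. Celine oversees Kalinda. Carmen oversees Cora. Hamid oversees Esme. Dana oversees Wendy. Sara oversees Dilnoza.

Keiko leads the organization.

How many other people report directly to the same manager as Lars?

0

Lars reports to Marisol, and Marisol has no other direct reports. Lars has 0 peers.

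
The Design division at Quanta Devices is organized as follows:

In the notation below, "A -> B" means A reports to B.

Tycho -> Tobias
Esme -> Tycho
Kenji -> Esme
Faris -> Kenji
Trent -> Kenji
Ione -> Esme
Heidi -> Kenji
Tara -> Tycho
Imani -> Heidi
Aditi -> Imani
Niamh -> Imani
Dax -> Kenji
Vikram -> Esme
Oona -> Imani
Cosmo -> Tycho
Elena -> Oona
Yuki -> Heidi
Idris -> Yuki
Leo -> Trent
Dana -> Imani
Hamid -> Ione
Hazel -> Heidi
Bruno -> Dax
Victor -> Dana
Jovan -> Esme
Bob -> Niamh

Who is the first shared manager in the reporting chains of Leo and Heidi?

Leo's chain of managers is Trent, Kenji, Esme, Tycho, Tobias. Heidi's chain of managers is Kenji, Esme, Tycho, Tobias. The first manager that appears in both chains is Kenji.

Kenji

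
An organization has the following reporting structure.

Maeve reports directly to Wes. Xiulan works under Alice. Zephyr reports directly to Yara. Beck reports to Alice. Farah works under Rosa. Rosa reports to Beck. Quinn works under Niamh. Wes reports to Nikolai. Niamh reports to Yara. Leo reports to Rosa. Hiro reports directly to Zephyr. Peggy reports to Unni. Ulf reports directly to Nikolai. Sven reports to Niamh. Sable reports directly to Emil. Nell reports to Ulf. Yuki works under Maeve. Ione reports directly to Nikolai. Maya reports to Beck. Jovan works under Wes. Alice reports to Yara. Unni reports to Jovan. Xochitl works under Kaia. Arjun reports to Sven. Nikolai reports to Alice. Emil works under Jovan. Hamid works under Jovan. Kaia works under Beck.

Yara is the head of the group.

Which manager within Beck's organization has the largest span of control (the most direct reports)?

Beck

Direct-report counts within Beck's organization: Beck has 3; Rosa has 2; Kaia has 1. The largest is 3, held by Beck.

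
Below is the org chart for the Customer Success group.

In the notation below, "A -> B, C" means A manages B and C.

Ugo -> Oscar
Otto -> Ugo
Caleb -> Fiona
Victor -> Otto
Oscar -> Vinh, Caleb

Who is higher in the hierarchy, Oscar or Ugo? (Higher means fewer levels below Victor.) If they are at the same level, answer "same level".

Ugo

Oscar is 3 levels below Victor; Ugo is 2. Ugo is higher.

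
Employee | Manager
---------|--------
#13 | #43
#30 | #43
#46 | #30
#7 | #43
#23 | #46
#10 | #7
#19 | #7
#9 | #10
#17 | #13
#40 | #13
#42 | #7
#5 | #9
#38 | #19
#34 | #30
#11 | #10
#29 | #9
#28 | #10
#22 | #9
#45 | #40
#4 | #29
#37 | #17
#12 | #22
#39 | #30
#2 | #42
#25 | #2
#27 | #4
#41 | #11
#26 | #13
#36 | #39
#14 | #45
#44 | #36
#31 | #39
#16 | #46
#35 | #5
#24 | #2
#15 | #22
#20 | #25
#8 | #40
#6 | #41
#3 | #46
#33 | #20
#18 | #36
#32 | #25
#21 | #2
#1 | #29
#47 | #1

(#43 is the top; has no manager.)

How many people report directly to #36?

#36 directly manages #44, #18. That is 2 direct reports.

2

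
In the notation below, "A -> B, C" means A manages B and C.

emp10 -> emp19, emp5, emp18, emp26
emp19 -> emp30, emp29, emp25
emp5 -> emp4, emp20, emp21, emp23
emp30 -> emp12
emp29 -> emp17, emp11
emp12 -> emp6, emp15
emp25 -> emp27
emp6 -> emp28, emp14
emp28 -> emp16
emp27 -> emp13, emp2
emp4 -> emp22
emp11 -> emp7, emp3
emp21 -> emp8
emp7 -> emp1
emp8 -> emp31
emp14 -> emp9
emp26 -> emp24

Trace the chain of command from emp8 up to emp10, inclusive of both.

emp8 -> emp21 -> emp5 -> emp10

emp8 reports to emp21. emp21 reports to emp5. emp5 reports to emp10. emp10 is at the top.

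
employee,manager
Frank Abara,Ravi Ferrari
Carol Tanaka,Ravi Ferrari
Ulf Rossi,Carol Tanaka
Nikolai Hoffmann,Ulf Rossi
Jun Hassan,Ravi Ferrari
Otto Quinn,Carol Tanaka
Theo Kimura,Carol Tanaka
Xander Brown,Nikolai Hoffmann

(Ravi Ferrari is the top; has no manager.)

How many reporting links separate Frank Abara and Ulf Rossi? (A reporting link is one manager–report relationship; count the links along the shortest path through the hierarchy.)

Frank Abara is 1 level below Ravi Ferrari, and Ulf Rossi is 2 levels below Ravi Ferrari (their lowest common manager). The shortest path runs up from Frank Abara to Ravi Ferrari and back down to Ulf Rossi: 1 + 2 = 3 links.

3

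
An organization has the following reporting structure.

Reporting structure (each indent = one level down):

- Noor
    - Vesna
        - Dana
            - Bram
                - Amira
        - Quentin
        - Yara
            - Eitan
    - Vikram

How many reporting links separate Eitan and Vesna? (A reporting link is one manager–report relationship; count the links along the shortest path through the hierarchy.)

2

Eitan is in Vesna's organization: the chain from Eitan up to Vesna is Eitan → Yara → Vesna, which is 2 links.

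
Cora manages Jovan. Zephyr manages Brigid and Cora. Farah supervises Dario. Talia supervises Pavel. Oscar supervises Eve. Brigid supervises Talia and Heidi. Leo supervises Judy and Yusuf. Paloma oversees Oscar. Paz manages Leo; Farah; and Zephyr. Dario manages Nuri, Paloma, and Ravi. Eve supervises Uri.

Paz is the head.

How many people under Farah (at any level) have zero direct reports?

3

The people in Farah's organization with no one reporting to them are Ravi, Uri, Nuri. That is 3.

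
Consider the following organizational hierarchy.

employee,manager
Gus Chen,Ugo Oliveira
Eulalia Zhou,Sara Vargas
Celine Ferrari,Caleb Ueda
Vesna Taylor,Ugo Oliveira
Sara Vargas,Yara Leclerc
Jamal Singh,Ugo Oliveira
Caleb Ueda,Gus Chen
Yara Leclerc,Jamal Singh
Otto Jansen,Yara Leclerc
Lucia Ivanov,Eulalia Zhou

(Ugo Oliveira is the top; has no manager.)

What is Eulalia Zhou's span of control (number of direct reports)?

Eulalia Zhou directly manages Lucia Ivanov. That is 1 direct report.

1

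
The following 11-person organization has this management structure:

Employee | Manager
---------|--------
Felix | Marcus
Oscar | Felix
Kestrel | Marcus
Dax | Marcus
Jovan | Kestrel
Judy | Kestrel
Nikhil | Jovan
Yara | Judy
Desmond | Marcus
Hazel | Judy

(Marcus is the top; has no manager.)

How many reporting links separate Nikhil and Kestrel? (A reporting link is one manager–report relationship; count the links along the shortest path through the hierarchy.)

2

Nikhil is in Kestrel's organization: the chain from Nikhil up to Kestrel is Nikhil → Jovan → Kestrel, which is 2 links.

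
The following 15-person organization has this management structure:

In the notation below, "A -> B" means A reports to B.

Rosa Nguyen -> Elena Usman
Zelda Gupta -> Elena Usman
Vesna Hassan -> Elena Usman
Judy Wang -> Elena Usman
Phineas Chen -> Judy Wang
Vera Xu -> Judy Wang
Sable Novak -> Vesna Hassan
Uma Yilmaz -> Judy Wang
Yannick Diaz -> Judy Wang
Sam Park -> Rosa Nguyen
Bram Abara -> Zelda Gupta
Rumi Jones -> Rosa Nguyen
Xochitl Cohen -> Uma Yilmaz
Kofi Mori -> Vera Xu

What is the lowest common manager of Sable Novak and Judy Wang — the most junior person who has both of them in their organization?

Elena Usman

Sable Novak's chain of managers is Vesna Hassan, Elena Usman. Judy Wang's chain of managers is Elena Usman. The first manager that appears in both chains is Elena Usman.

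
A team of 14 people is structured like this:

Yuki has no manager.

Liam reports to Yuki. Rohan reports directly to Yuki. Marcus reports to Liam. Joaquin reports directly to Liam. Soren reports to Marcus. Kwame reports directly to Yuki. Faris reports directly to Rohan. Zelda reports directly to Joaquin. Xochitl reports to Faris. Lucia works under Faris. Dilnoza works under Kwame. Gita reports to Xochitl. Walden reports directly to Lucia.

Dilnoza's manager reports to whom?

Yuki

Dilnoza reports to Kwame, and Kwame reports to Yuki. So Dilnoza's skip-level manager is Yuki.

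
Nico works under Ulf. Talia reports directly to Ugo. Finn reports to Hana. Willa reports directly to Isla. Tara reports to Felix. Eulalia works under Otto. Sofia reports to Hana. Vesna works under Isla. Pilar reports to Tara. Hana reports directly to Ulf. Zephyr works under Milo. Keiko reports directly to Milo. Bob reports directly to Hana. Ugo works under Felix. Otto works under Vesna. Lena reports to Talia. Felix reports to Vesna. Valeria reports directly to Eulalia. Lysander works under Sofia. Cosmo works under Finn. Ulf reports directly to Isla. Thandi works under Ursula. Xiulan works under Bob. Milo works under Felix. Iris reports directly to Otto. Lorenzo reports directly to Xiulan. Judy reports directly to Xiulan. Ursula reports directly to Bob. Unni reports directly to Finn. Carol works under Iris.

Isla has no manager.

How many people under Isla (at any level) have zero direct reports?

14

The people in Isla's organization with no one reporting to them are Willa, Valeria, Carol, Pilar, Zephyr, Keiko, Lena, Nico, Lorenzo, Judy, Thandi, Lysander, Unni, Cosmo. That is 14.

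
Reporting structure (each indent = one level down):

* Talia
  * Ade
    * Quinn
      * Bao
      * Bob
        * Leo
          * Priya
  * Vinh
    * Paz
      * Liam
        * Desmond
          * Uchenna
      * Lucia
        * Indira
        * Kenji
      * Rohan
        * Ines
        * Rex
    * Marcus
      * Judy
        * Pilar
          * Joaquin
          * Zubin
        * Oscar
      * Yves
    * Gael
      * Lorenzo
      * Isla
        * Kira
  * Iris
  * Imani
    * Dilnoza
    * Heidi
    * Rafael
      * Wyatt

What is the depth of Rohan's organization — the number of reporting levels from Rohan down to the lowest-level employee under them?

1

The longest chain under Rohan runs Rohan → Rex, which is 1 level below Rohan.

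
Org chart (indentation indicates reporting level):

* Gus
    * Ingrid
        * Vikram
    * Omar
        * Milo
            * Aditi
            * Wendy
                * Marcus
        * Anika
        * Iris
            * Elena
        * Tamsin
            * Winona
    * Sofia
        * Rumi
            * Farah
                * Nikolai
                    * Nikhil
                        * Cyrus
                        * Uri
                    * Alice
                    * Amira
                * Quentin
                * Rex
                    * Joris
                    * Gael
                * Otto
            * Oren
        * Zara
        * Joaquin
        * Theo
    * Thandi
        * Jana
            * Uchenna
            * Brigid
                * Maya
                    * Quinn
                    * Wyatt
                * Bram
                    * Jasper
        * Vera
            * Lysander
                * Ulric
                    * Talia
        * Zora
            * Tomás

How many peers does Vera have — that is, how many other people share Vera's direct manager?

2

Vera reports to Thandi. Thandi's other direct reports are Jana, Zora — 2 peers.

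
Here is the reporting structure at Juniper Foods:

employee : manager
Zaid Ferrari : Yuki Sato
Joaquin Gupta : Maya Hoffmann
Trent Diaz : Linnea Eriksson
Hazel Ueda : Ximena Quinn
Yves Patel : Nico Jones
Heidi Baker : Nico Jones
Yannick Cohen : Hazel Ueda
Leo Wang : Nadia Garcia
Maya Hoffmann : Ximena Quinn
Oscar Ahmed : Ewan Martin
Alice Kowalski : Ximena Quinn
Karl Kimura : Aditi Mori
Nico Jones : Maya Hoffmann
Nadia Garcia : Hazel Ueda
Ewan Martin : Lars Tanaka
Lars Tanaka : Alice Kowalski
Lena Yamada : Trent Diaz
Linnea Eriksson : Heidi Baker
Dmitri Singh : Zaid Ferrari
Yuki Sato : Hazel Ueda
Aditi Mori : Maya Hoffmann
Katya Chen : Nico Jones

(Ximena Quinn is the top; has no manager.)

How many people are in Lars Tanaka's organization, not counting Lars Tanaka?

Lars Tanaka directly manages Ewan Martin. Under Ewan Martin: Oscar Ahmed (1). That's 2 in total.

2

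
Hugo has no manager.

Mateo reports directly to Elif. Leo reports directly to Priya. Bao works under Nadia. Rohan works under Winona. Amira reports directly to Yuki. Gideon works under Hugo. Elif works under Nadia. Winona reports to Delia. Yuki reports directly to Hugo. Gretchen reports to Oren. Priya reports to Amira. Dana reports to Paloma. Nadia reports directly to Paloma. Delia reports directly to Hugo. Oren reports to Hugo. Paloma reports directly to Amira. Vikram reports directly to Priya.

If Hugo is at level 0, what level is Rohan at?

3

Chain from Rohan up to Hugo: Rohan → Winona → Delia → Hugo. That is 3 steps up, so Rohan is 3 levels below Hugo.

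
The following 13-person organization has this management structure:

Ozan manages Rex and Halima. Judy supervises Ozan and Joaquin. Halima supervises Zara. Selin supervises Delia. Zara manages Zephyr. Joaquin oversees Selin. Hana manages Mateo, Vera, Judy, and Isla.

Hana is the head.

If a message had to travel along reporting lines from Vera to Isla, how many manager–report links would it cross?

2

Vera is 1 level below Hana, and Isla is 1 level below Hana (their lowest common manager). The shortest path runs up from Vera to Hana and back down to Isla: 1 + 1 = 2 links.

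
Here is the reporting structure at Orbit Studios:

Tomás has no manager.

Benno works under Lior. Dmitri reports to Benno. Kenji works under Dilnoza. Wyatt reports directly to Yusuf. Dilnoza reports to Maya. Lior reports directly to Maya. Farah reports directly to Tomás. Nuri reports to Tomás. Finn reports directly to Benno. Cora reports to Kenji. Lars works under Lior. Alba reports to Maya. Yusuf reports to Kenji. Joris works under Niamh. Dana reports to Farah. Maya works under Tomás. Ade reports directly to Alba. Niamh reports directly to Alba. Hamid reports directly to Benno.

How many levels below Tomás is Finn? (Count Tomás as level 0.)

4

Chain from Finn up to Tomás: Finn → Benno → Lior → Maya → Tomás. That is 4 steps up, so Finn is 4 levels below Tomás.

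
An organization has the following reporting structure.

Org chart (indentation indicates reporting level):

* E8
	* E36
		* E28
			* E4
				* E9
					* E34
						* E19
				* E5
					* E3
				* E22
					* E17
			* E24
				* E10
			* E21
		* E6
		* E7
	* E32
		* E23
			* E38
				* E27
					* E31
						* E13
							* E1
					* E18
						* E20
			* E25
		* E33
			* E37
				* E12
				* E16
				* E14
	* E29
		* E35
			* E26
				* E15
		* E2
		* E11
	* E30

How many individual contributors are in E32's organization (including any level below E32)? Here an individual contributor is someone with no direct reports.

The people in E32's organization with no one reporting to them are E14, E16, E12, E25, E20, E1. That is 6.

6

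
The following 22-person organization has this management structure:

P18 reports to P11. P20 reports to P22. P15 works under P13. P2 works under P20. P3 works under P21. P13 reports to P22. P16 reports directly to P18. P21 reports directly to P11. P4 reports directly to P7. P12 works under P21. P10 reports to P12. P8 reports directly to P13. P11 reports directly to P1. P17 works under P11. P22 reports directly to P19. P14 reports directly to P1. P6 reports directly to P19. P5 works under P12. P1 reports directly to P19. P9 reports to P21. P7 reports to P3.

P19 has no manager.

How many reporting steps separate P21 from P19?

Chain from P21 up to P19: P21 → P11 → P1 → P19. That is 3 steps up, so P21 is 3 levels below P19.

3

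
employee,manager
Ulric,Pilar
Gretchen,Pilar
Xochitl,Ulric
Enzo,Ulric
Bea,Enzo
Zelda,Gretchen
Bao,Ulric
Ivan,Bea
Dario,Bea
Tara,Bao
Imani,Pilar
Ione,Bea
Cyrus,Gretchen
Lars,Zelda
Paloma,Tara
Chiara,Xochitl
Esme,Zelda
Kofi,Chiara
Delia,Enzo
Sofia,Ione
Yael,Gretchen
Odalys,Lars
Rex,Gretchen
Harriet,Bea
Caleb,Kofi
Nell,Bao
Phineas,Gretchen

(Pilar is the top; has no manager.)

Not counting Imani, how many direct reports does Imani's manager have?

Imani reports to Pilar. Pilar's other direct reports are Ulric, Gretchen — 2 peers.

2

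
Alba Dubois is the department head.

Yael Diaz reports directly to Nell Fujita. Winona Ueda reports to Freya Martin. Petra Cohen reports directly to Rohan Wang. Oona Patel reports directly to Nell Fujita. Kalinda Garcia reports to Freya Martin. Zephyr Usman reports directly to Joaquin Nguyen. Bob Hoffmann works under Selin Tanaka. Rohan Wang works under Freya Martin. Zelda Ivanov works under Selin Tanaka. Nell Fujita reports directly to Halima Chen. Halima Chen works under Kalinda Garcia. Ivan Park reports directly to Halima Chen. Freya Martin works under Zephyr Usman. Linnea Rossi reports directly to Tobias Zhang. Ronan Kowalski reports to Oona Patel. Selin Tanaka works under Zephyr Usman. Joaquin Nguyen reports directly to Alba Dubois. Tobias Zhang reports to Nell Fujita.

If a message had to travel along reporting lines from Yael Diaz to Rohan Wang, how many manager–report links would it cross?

Yael Diaz is 4 levels below Freya Martin, and Rohan Wang is 1 level below Freya Martin (their lowest common manager). The shortest path runs up from Yael Diaz to Freya Martin and back down to Rohan Wang: 4 + 1 = 5 links.

5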